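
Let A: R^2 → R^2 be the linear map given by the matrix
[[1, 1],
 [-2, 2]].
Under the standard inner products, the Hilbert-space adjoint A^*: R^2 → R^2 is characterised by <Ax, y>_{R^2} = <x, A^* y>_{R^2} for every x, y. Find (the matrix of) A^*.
A^* = A^T =
[[1, -2],
 [1, 2]]

For real matrices with standard dot products, the defining identity <Ax, y> = <x, A^* y> gives (Ax)^T y = x^T (A^*) y, i.e. x^T A^T y = x^T (A^*) y. Since this holds for all x, y, we must have A^* = A^T. Therefore
A^* =
[[1, -2],
 [1, 2]].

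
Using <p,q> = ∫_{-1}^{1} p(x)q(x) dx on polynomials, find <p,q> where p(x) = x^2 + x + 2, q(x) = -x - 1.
<p,q> = -16/3

Expand the product: p(x)·q(x) = -x^3 - 2*x^2 - 3*x - 2.
∫_{-1}^{1} of each monomial x^k gives [2/(k+1) if k even, 0 if k odd]. Integrating term-by-term (or equivalently evaluating the antiderivative F(x) = -x^4/4 - 2*x^3/3 - 3*x^2/2 - 2*x at the endpoints):
  F(1) − F(−1) = -53/12 − (11/12) = -16/3.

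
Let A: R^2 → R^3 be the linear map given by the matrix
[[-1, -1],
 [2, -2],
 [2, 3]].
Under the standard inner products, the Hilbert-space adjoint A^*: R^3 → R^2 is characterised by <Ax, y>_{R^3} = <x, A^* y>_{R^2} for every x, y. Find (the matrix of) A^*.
A^* = A^T =
[[-1, 2, 2],
 [-1, -2, 3]]

For real matrices with standard dot products, the defining identity <Ax, y> = <x, A^* y> gives (Ax)^T y = x^T (A^*) y, i.e. x^T A^T y = x^T (A^*) y. Since this holds for all x, y, we must have A^* = A^T. Therefore
A^* =
[[-1, 2, 2],
 [-1, -2, 3]].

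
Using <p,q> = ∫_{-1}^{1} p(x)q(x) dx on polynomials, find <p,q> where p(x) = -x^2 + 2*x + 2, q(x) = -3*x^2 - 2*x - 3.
<p,q> = -232/15

Expand the product: p(x)·q(x) = 3*x^4 - 4*x^3 - 7*x^2 - 10*x - 6.
∫_{-1}^{1} of each monomial x^k gives [2/(k+1) if k even, 0 if k odd]. Integrating term-by-term (or equivalently evaluating the antiderivative F(x) = 3*x^5/5 - x^4 - 7*x^3/3 - 5*x^2 - 6*x at the endpoints):
  F(1) − F(−1) = -206/15 − (26/15) = -232/15.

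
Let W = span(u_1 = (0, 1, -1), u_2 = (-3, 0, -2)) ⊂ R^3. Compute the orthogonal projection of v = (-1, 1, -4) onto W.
proj_W(v) = (-18/11, 43/22, -67/22)

Set up U = [u_1 | ... | u_2] ∈ R^(3×2). The projector onto W = col(U) is P = U (U^T U)^(-1) U^T.
Compute U^T U =
  [2, 2]
  [2, 13],
and U^T v = (5, 11).
Solve U^T U · c = U^T v for the coefficients: c = (43/22, 6/11). The projection is proj_W(v) = U c.
Check: (v - proj_W(v)) · u_1 = 0  (should be 0).
Check: (v - proj_W(v)) · u_2 = 0  (should be 0).
Result: proj_W(v) = (-18/11, 43/22, -67/22).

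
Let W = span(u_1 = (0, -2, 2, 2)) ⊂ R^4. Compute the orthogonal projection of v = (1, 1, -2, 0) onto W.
proj_W(v) = (0, 1, -1, -1)

Set up U = [u_1 | ... | u_1] ∈ R^(4×1). The projector onto W = col(U) is P = U (U^T U)^(-1) U^T.
Compute U^T U =
  [12],
and U^T v = (-6).
Solve U^T U · c = U^T v for the coefficients: c = (-1/2). The projection is proj_W(v) = U c.
Check: (v - proj_W(v)) · u_1 = 0  (should be 0).
Result: proj_W(v) = (0, 1, -1, -1).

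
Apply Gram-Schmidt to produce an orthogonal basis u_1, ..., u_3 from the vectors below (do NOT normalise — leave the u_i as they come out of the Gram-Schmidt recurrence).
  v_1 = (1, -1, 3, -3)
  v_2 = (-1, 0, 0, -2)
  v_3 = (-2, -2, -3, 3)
Orthogonal basis:
  u_1 = (1, -1, 3, -3)
  u_2 = (-5/4, 1/4, -3/4, -5/4)
  u_3 = (-14/15, -44/15, -1/5, 7/15)

Apply the Gram-Schmidt recurrence
  u_1 = v_1
  u_i = v_i − Σ_{j<i} ((v_i · u_j) / (u_j · u_j)) · u_j.

Step by step this gives:
  u_1 = (1, -1, 3, -3)
  u_2 = (-5/4, 1/4, -3/4, -5/4)
  u_3 = (-14/15, -44/15, -1/5, 7/15)

Orthogonality check:
  u_2 · u_1 = 0 (should be 0)
  u_3 · u_1 = 0 (should be 0)
  u_3 · u_2 = 0 (should be 0)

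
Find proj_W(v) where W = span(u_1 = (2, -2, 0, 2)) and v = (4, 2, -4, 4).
proj_W(v) = (2, -2, 0, 2)

Set up U = [u_1 | ... | u_1] ∈ R^(4×1). The projector onto W = col(U) is P = U (U^T U)^(-1) U^T.
Compute U^T U =
  [12],
and U^T v = (12).
Solve U^T U · c = U^T v for the coefficients: c = (1). The projection is proj_W(v) = U c.
Check: (v - proj_W(v)) · u_1 = 0  (should be 0).
Result: proj_W(v) = (2, -2, 0, 2).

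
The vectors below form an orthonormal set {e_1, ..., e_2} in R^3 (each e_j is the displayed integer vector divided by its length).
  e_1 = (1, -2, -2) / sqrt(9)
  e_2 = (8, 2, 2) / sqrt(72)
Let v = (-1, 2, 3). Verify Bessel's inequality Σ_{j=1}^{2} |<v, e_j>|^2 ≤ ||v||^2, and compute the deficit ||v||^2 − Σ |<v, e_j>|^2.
Σ |<v, e_j>|^2 = 27/2; ||v||^2 = 14; deficit = 1/2

Write each e_j = u_j / sqrt(<u_j, u_j>) where u_j is the displayed integer vector. Then <v, e_j> = <v, u_j> / sqrt(<u_j, u_j>), so |<v, e_j>|^2 = <v, u_j>^2 / <u_j, u_j>.
Coefficients: <v, e_1> = -11/sqrt(9), <v, e_2> = 2/sqrt(72).
Square and sum: Σ |<v, e_j>|^2 = 27/2.
Compute ||v||^2 = v·v = 14.
Deficit = 14 − 27/2 = 1/2 ≥ 0, confirming Bessel's inequality. (The deficit equals ||v − Σ <v,e_j> e_j||^2, the squared distance from v to span{e_j}.)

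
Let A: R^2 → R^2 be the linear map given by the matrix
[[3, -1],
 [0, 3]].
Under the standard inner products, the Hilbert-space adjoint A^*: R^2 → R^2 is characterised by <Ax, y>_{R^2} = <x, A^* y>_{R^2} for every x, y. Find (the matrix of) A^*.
A^* = A^T =
[[3, 0],
 [-1, 3]]

For real matrices with standard dot products, the defining identity <Ax, y> = <x, A^* y> gives (Ax)^T y = x^T (A^*) y, i.e. x^T A^T y = x^T (A^*) y. Since this holds for all x, y, we must have A^* = A^T. Therefore
A^* =
[[3, 0],
 [-1, 3]].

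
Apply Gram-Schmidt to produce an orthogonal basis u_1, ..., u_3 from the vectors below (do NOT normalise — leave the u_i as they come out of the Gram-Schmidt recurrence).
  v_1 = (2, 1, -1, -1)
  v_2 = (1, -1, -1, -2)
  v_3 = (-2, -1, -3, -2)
Orthogonal basis:
  u_1 = (2, 1, -1, -1)
  u_2 = (-1/7, -11/7, -3/7, -10/7)
  u_3 = (-20/11, 1, -27/11, -2/11)

Apply the Gram-Schmidt recurrence
  u_1 = v_1
  u_i = v_i − Σ_{j<i} ((v_i · u_j) / (u_j · u_j)) · u_j.

Step by step this gives:
  u_1 = (2, 1, -1, -1)
  u_2 = (-1/7, -11/7, -3/7, -10/7)
  u_3 = (-20/11, 1, -27/11, -2/11)

Orthogonality check:
  u_2 · u_1 = 0 (should be 0)
  u_3 · u_1 = 0 (should be 0)
  u_3 · u_2 = 0 (should be 0)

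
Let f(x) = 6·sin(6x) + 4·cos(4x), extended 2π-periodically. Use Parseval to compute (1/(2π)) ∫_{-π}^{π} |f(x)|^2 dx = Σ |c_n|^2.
Σ |c_n|^2 = 26

Expand |f|^2 and use orthogonality of {sin(nx), cos(mx)} on [-π, π]:
  ∫_{-π}^{π} sin(nx)^2 dx = π, ∫ cos(mx)^2 dx = π, and cross terms integrate to 0.
So ∫_{-π}^{π} f(x)^2 dx = 6^2 · π + 4^2 · π = (36 + 16)π.
Divide by 2π: (36 + 16)/2 = 26.
By Parseval, this equals Σ |c_n|^2.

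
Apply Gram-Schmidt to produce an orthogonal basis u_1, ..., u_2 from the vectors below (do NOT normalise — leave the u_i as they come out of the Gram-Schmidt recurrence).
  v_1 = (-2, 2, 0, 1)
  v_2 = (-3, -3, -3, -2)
Orthogonal basis:
  u_1 = (-2, 2, 0, 1)
  u_2 = (-31/9, -23/9, -3, -16/9)

Apply the Gram-Schmidt recurrence
  u_1 = v_1
  u_i = v_i − Σ_{j<i} ((v_i · u_j) / (u_j · u_j)) · u_j.

Step by step this gives:
  u_1 = (-2, 2, 0, 1)
  u_2 = (-31/9, -23/9, -3, -16/9)

Orthogonality check:
  u_2 · u_1 = 0 (should be 0)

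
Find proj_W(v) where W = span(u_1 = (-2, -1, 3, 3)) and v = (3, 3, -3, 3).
proj_W(v) = (18/23, 9/23, -27/23, -27/23)

Set up U = [u_1 | ... | u_1] ∈ R^(4×1). The projector onto W = col(U) is P = U (U^T U)^(-1) U^T.
Compute U^T U =
  [23],
and U^T v = (-9).
Solve U^T U · c = U^T v for the coefficients: c = (-9/23). The projection is proj_W(v) = U c.
Check: (v - proj_W(v)) · u_1 = 0  (should be 0).
Result: proj_W(v) = (18/23, 9/23, -27/23, -27/23).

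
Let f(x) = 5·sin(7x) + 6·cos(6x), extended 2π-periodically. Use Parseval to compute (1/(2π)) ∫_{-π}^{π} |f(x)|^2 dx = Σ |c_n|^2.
Σ |c_n|^2 = 61/2

Expand |f|^2 and use orthogonality of {sin(nx), cos(mx)} on [-π, π]:
  ∫_{-π}^{π} sin(nx)^2 dx = π, ∫ cos(mx)^2 dx = π, and cross terms integrate to 0.
So ∫_{-π}^{π} f(x)^2 dx = 5^2 · π + 6^2 · π = (25 + 36)π.
Divide by 2π: (25 + 36)/2 = 61/2.
By Parseval, this equals Σ |c_n|^2.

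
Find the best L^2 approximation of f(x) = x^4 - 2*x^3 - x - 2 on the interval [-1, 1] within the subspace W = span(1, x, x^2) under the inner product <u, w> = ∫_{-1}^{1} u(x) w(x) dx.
g(x) = 6*x^2/7 - 11*x/5 - 73/35

The best approximation g ∈ W is the orthogonal projection of f onto W. Writing g = a_0 + a_1 x + a_2 x^2, the coefficients solve the normal equations G · a = b where
  G_{ij} = <φ_i, φ_j> and b_i = <f, φ_i>, with φ_0 = 1, φ_1 = x, φ_2 = x^2.
G =
  [2, 0, 2/3]
  [0, 2/3, 0]
  [2/3, 0, 2/5],
b = (-18/5, -22/15, -22/21).
Solving gives a_0 = -73/35, a_1 = -11/5, a_2 = 6/7, so
  g(x) = 6*x^2/7 - 11*x/5 - 73/35.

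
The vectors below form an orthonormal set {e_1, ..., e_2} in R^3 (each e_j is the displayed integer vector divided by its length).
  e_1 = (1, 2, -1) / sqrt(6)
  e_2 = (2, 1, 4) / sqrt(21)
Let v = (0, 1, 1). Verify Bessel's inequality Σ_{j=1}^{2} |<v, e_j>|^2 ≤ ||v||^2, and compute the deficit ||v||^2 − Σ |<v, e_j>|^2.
Σ |<v, e_j>|^2 = 19/14; ||v||^2 = 2; deficit = 9/14

Write each e_j = u_j / sqrt(<u_j, u_j>) where u_j is the displayed integer vector. Then <v, e_j> = <v, u_j> / sqrt(<u_j, u_j>), so |<v, e_j>|^2 = <v, u_j>^2 / <u_j, u_j>.
Coefficients: <v, e_1> = 1/sqrt(6), <v, e_2> = 5/sqrt(21).
Square and sum: Σ |<v, e_j>|^2 = 19/14.
Compute ||v||^2 = v·v = 2.
Deficit = 2 − 19/14 = 9/14 ≥ 0, confirming Bessel's inequality. (The deficit equals ||v − Σ <v,e_j> e_j||^2, the squared distance from v to span{e_j}.)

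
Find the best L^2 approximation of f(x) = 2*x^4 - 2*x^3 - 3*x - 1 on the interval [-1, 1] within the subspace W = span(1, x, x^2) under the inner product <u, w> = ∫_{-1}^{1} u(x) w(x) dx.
g(x) = 12*x^2/7 - 21*x/5 - 41/35

The best approximation g ∈ W is the orthogonal projection of f onto W. Writing g = a_0 + a_1 x + a_2 x^2, the coefficients solve the normal equations G · a = b where
  G_{ij} = <φ_i, φ_j> and b_i = <f, φ_i>, with φ_0 = 1, φ_1 = x, φ_2 = x^2.
G =
  [2, 0, 2/3]
  [0, 2/3, 0]
  [2/3, 0, 2/5],
b = (-6/5, -14/5, -2/21).
Solving gives a_0 = -41/35, a_1 = -21/5, a_2 = 12/7, so
  g(x) = 12*x^2/7 - 21*x/5 - 41/35.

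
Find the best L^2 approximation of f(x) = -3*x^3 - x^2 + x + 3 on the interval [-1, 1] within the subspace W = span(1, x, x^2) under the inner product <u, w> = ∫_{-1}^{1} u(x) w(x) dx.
g(x) = -x^2 - 4*x/5 + 3

The best approximation g ∈ W is the orthogonal projection of f onto W. Writing g = a_0 + a_1 x + a_2 x^2, the coefficients solve the normal equations G · a = b where
  G_{ij} = <φ_i, φ_j> and b_i = <f, φ_i>, with φ_0 = 1, φ_1 = x, φ_2 = x^2.
G =
  [2, 0, 2/3]
  [0, 2/3, 0]
  [2/3, 0, 2/5],
b = (16/3, -8/15, 8/5).
Solving gives a_0 = 3, a_1 = -4/5, a_2 = -1, so
  g(x) = -x^2 - 4*x/5 + 3.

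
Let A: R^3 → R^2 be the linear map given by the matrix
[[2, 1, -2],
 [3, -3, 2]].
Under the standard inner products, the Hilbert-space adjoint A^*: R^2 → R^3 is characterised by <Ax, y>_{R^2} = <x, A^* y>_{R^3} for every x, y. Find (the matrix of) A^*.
A^* = A^T =
[[2, 3],
 [1, -3],
 [-2, 2]]

For real matrices with standard dot products, the defining identity <Ax, y> = <x, A^* y> gives (Ax)^T y = x^T (A^*) y, i.e. x^T A^T y = x^T (A^*) y. Since this holds for all x, y, we must have A^* = A^T. Therefore
A^* =
[[2, 3],
 [1, -3],
 [-2, 2]].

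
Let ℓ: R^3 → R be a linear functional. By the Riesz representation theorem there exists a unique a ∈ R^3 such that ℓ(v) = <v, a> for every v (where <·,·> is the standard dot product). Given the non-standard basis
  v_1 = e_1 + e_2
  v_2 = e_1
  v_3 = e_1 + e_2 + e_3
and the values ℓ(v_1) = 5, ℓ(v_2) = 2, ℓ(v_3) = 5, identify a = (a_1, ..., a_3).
a = (2, 3, 0)

Write a = (a_1, ..., a_3) in the standard basis. For each basis vector v_i, ℓ(v_i) = <v_i, a> is a linear equation in the a_j's. Collect the n equations into a matrix system V a = ℓ, where row i of V is v_i (expressed in the standard basis). Since V is invertible (lower-triangular with 1s on the diagonal, up to permutation), solve by back-substitution:
  V =
[[1, 1, 0],
 [1, 0, 0],
 [1, 1, 1]]
  V a = (5, 2, 5)
Solving gives a = (2, 3, 0).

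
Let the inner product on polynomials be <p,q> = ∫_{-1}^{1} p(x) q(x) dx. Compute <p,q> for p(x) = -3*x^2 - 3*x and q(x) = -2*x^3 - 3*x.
<p,q> = 42/5

Expand the product: p(x)·q(x) = 6*x^5 + 6*x^4 + 9*x^3 + 9*x^2.
∫_{-1}^{1} of each monomial x^k gives [2/(k+1) if k even, 0 if k odd]. Integrating term-by-term (or equivalently evaluating the antiderivative F(x) = x^6 + 6*x^5/5 + 9*x^4/4 + 3*x^3 at the endpoints):
  F(1) − F(−1) = 149/20 − (-19/20) = 42/5.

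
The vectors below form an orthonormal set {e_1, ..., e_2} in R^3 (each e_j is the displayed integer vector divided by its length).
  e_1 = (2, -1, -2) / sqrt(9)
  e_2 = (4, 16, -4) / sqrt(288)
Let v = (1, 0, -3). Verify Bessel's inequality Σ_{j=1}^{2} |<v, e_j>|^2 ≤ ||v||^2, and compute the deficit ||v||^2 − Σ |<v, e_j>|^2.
Σ |<v, e_j>|^2 = 8; ||v||^2 = 10; deficit = 2

Write each e_j = u_j / sqrt(<u_j, u_j>) where u_j is the displayed integer vector. Then <v, e_j> = <v, u_j> / sqrt(<u_j, u_j>), so |<v, e_j>|^2 = <v, u_j>^2 / <u_j, u_j>.
Coefficients: <v, e_1> = 8/sqrt(9), <v, e_2> = 16/sqrt(288).
Square and sum: Σ |<v, e_j>|^2 = 8.
Compute ||v||^2 = v·v = 10.
Deficit = 10 − 8 = 2 ≥ 0, confirming Bessel's inequality. (The deficit equals ||v − Σ <v,e_j> e_j||^2, the squared distance from v to span{e_j}.)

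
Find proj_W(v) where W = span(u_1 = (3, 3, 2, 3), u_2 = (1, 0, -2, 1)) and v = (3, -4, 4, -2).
proj_W(v) = (-191/182, 12/91, 223/91, -191/182)

Set up U = [u_1 | ... | u_2] ∈ R^(4×2). The projector onto W = col(U) is P = U (U^T U)^(-1) U^T.
Compute U^T U =
  [31, 2]
  [2, 6],
and U^T v = (-1, -7).
Solve U^T U · c = U^T v for the coefficients: c = (4/91, -215/182). The projection is proj_W(v) = U c.
Check: (v - proj_W(v)) · u_1 = 0  (should be 0).
Check: (v - proj_W(v)) · u_2 = 0  (should be 0).
Result: proj_W(v) = (-191/182, 12/91, 223/91, -191/182).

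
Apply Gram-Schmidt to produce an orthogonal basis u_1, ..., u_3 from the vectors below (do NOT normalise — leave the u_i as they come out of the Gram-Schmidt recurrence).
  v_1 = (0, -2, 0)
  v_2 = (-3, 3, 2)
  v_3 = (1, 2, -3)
Orthogonal basis:
  u_1 = (0, -2, 0)
  u_2 = (-3, 0, 2)
  u_3 = (-14/13, 0, -21/13)

Apply the Gram-Schmidt recurrence
  u_1 = v_1
  u_i = v_i − Σ_{j<i} ((v_i · u_j) / (u_j · u_j)) · u_j.

Step by step this gives:
  u_1 = (0, -2, 0)
  u_2 = (-3, 0, 2)
  u_3 = (-14/13, 0, -21/13)

Orthogonality check:
  u_2 · u_1 = 0 (should be 0)
  u_3 · u_1 = 0 (should be 0)
  u_3 · u_2 = 0 (should be 0)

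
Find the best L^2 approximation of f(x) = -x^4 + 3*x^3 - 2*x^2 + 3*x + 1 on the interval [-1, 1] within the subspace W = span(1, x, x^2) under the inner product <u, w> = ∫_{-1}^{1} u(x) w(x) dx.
g(x) = -20*x^2/7 + 24*x/5 + 38/35

The best approximation g ∈ W is the orthogonal projection of f onto W. Writing g = a_0 + a_1 x + a_2 x^2, the coefficients solve the normal equations G · a = b where
  G_{ij} = <φ_i, φ_j> and b_i = <f, φ_i>, with φ_0 = 1, φ_1 = x, φ_2 = x^2.
G =
  [2, 0, 2/3]
  [0, 2/3, 0]
  [2/3, 0, 2/5],
b = (4/15, 16/5, -44/105).
Solving gives a_0 = 38/35, a_1 = 24/5, a_2 = -20/7, so
  g(x) = -20*x^2/7 + 24*x/5 + 38/35.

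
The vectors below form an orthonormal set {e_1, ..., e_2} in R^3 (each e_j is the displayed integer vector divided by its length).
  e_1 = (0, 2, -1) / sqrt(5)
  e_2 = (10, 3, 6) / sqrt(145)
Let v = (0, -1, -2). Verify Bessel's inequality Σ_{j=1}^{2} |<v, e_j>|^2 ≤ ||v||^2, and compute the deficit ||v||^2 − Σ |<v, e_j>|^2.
Σ |<v, e_j>|^2 = 45/29; ||v||^2 = 5; deficit = 100/29

Write each e_j = u_j / sqrt(<u_j, u_j>) where u_j is the displayed integer vector. Then <v, e_j> = <v, u_j> / sqrt(<u_j, u_j>), so |<v, e_j>|^2 = <v, u_j>^2 / <u_j, u_j>.
Coefficients: <v, e_1> = 0/sqrt(5), <v, e_2> = -15/sqrt(145).
Square and sum: Σ |<v, e_j>|^2 = 45/29.
Compute ||v||^2 = v·v = 5.
Deficit = 5 − 45/29 = 100/29 ≥ 0, confirming Bessel's inequality. (The deficit equals ||v − Σ <v,e_j> e_j||^2, the squared distance from v to span{e_j}.)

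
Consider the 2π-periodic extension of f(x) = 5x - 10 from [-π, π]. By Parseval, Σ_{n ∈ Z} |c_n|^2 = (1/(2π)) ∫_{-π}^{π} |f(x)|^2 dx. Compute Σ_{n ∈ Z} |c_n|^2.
Σ |c_n|^2 = 25π^2/3 + 100

Expand and integrate term by term over [-π, π]:
  ∫ (5x)^2 dx = 25·(2π^3/3); ∫ 2·5·(-10)·x dx = 0 (odd integrand); ∫ (-10)^2 dx = 100·2π.
So (1/(2π)) ∫_{-π}^{π} (5x - 10)^2 dx = 25π^2/3 + 100 = 25π^2/3 + 100.
Parseval ⇒ Σ |c_n|^2 = 25π^2/3 + 100.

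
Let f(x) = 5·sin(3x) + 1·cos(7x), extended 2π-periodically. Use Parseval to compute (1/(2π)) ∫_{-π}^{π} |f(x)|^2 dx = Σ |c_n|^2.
Σ |c_n|^2 = 13

Expand |f|^2 and use orthogonality of {sin(nx), cos(mx)} on [-π, π]:
  ∫_{-π}^{π} sin(nx)^2 dx = π, ∫ cos(mx)^2 dx = π, and cross terms integrate to 0.
So ∫_{-π}^{π} f(x)^2 dx = 5^2 · π + 1^2 · π = (25 + 1)π.
Divide by 2π: (25 + 1)/2 = 13.
By Parseval, this equals Σ |c_n|^2.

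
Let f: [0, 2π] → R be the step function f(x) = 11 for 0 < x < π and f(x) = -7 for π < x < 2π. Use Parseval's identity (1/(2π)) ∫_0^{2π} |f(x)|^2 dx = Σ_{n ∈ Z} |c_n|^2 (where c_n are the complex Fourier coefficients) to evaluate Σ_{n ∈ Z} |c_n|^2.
Σ |c_n|^2 = 85

Parseval equates the L^2 energy of f (normalised by 1/(2π)) with the ℓ^2 sum of its Fourier coefficients: (1/(2π)) ∫_0^{2π} |f|^2 = Σ |c_n|^2.
Compute the left side: (1/(2π)) [∫_0^π 11^2 dx + ∫_π^{2π} (-7)^2 dx] = (1/(2π)) · (121π + 49π) = (121 + 49)/2 = 85.
So Σ_{n ∈ Z} |c_n|^2 = 85.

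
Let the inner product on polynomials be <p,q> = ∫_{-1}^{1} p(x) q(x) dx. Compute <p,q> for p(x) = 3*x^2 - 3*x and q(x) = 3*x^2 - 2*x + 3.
<p,q> = 68/5

Expand the product: p(x)·q(x) = 9*x^4 - 15*x^3 + 15*x^2 - 9*x.
∫_{-1}^{1} of each monomial x^k gives [2/(k+1) if k even, 0 if k odd]. Integrating term-by-term (or equivalently evaluating the antiderivative F(x) = 9*x^5/5 - 15*x^4/4 + 5*x^3 - 9*x^2/2 at the endpoints):
  F(1) − F(−1) = -29/20 − (-301/20) = 68/5.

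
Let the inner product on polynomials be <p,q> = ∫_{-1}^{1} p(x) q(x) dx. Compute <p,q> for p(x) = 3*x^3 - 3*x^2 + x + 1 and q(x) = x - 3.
<p,q> = 28/15

Expand the product: p(x)·q(x) = 3*x^4 - 12*x^3 + 10*x^2 - 2*x - 3.
∫_{-1}^{1} of each monomial x^k gives [2/(k+1) if k even, 0 if k odd]. Integrating term-by-term (or equivalently evaluating the antiderivative F(x) = 3*x^5/5 - 3*x^4 + 10*x^3/3 - x^2 - 3*x at the endpoints):
  F(1) − F(−1) = -46/15 − (-74/15) = 28/15.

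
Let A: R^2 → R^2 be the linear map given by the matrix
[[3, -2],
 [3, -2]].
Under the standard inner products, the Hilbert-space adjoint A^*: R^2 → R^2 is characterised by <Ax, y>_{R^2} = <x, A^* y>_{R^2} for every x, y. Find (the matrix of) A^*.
A^* = A^T =
[[3, 3],
 [-2, -2]]

For real matrices with standard dot products, the defining identity <Ax, y> = <x, A^* y> gives (Ax)^T y = x^T (A^*) y, i.e. x^T A^T y = x^T (A^*) y. Since this holds for all x, y, we must have A^* = A^T. Therefore
A^* =
[[3, 3],
 [-2, -2]].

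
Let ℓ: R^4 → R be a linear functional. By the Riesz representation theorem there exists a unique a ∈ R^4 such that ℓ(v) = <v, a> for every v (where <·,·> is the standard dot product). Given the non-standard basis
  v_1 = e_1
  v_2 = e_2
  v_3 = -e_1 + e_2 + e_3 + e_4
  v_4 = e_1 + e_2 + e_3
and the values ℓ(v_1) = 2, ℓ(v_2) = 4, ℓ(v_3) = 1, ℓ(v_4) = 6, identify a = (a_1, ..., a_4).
a = (2, 4, 0, -1)

Write a = (a_1, ..., a_4) in the standard basis. For each basis vector v_i, ℓ(v_i) = <v_i, a> is a linear equation in the a_j's. Collect the n equations into a matrix system V a = ℓ, where row i of V is v_i (expressed in the standard basis). Since V is invertible (lower-triangular with 1s on the diagonal, up to permutation), solve by back-substitution:
  V =
[[1, 0, 0, 0],
 [0, 1, 0, 0],
 [-1, 1, 1, 1],
 [1, 1, 1, 0]]
  V a = (2, 4, 1, 6)
Solving gives a = (2, 4, 0, -1).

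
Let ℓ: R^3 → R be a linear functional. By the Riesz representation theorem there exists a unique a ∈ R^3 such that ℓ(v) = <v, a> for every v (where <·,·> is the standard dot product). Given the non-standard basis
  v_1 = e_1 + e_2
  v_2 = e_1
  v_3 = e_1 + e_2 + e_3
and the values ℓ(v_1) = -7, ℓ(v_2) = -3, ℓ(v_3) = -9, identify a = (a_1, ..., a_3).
a = (-3, -4, -2)

Write a = (a_1, ..., a_3) in the standard basis. For each basis vector v_i, ℓ(v_i) = <v_i, a> is a linear equation in the a_j's. Collect the n equations into a matrix system V a = ℓ, where row i of V is v_i (expressed in the standard basis). Since V is invertible (lower-triangular with 1s on the diagonal, up to permutation), solve by back-substitution:
  V =
[[1, 1, 0],
 [1, 0, 0],
 [1, 1, 1]]
  V a = (-7, -3, -9)
Solving gives a = (-3, -4, -2).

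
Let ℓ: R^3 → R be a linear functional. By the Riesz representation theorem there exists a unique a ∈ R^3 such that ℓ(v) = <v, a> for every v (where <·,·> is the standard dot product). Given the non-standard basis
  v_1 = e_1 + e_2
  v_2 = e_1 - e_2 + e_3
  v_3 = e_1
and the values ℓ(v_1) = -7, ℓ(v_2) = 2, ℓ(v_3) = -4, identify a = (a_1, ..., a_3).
a = (-4, -3, 3)

Write a = (a_1, ..., a_3) in the standard basis. For each basis vector v_i, ℓ(v_i) = <v_i, a> is a linear equation in the a_j's. Collect the n equations into a matrix system V a = ℓ, where row i of V is v_i (expressed in the standard basis). Since V is invertible (lower-triangular with 1s on the diagonal, up to permutation), solve by back-substitution:
  V =
[[1, 1, 0],
 [1, -1, 1],
 [1, 0, 0]]
  V a = (-7, 2, -4)
Solving gives a = (-4, -3, 3).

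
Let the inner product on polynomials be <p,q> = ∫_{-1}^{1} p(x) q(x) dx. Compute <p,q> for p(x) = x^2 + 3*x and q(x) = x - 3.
<p,q> = 0

Expand the product: p(x)·q(x) = x^3 - 9*x.
∫_{-1}^{1} of each monomial x^k gives [2/(k+1) if k even, 0 if k odd]. Integrating term-by-term (or equivalently evaluating the antiderivative F(x) = x^4/4 - 9*x^2/2 at the endpoints):
  F(1) − F(−1) = -17/4 − (-17/4) = 0.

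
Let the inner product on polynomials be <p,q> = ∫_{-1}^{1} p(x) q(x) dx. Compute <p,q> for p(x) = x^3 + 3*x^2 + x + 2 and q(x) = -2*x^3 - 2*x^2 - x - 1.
<p,q> = -1418/105

Expand the product: p(x)·q(x) = -2*x^6 - 8*x^5 - 9*x^4 - 10*x^3 - 8*x^2 - 3*x - 2.
∫_{-1}^{1} of each monomial x^k gives [2/(k+1) if k even, 0 if k odd]. Integrating term-by-term (or equivalently evaluating the antiderivative F(x) = -2*x^7/7 - 4*x^6/3 - 9*x^5/5 - 5*x^4/2 - 8*x^3/3 - 3*x^2/2 - 2*x at the endpoints):
  F(1) − F(−1) = -423/35 − (149/105) = -1418/105.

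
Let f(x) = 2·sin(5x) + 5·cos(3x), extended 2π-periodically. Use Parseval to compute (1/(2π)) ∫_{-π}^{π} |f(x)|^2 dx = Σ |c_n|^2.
Σ |c_n|^2 = 29/2

Expand |f|^2 and use orthogonality of {sin(nx), cos(mx)} on [-π, π]:
  ∫_{-π}^{π} sin(nx)^2 dx = π, ∫ cos(mx)^2 dx = π, and cross terms integrate to 0.
So ∫_{-π}^{π} f(x)^2 dx = 2^2 · π + 5^2 · π = (4 + 25)π.
Divide by 2π: (4 + 25)/2 = 29/2.
By Parseval, this equals Σ |c_n|^2.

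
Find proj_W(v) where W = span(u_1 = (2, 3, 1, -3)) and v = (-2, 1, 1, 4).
proj_W(v) = (-24/23, -36/23, -12/23, 36/23)

Set up U = [u_1 | ... | u_1] ∈ R^(4×1). The projector onto W = col(U) is P = U (U^T U)^(-1) U^T.
Compute U^T U =
  [23],
and U^T v = (-12).
Solve U^T U · c = U^T v for the coefficients: c = (-12/23). The projection is proj_W(v) = U c.
Check: (v - proj_W(v)) · u_1 = 0  (should be 0).
Result: proj_W(v) = (-24/23, -36/23, -12/23, 36/23).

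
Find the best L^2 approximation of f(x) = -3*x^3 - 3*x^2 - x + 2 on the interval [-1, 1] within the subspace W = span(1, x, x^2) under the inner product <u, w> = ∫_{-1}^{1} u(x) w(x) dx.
g(x) = -3*x^2 - 14*x/5 + 2

The best approximation g ∈ W is the orthogonal projection of f onto W. Writing g = a_0 + a_1 x + a_2 x^2, the coefficients solve the normal equations G · a = b where
  G_{ij} = <φ_i, φ_j> and b_i = <f, φ_i>, with φ_0 = 1, φ_1 = x, φ_2 = x^2.
G =
  [2, 0, 2/3]
  [0, 2/3, 0]
  [2/3, 0, 2/5],
b = (2, -28/15, 2/15).
Solving gives a_0 = 2, a_1 = -14/5, a_2 = -3, so
  g(x) = -3*x^2 - 14*x/5 + 2.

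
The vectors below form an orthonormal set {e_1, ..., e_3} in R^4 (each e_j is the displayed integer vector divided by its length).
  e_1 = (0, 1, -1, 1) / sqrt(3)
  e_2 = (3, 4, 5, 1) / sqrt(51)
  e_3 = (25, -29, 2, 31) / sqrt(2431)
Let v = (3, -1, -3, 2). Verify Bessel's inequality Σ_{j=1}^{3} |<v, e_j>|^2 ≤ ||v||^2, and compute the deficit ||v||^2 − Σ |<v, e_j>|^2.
Σ |<v, e_j>|^2 = 2448/143; ||v||^2 = 23; deficit = 841/143

Write each e_j = u_j / sqrt(<u_j, u_j>) where u_j is the displayed integer vector. Then <v, e_j> = <v, u_j> / sqrt(<u_j, u_j>), so |<v, e_j>|^2 = <v, u_j>^2 / <u_j, u_j>.
Coefficients: <v, e_1> = 4/sqrt(3), <v, e_2> = -8/sqrt(51), <v, e_3> = 160/sqrt(2431).
Square and sum: Σ |<v, e_j>|^2 = 2448/143.
Compute ||v||^2 = v·v = 23.
Deficit = 23 − 2448/143 = 841/143 ≥ 0, confirming Bessel's inequality. (The deficit equals ||v − Σ <v,e_j> e_j||^2, the squared distance from v to span{e_j}.)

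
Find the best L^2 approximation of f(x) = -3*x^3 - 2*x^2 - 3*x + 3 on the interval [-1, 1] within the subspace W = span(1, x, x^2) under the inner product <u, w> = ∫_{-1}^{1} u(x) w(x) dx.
g(x) = -2*x^2 - 24*x/5 + 3

The best approximation g ∈ W is the orthogonal projection of f onto W. Writing g = a_0 + a_1 x + a_2 x^2, the coefficients solve the normal equations G · a = b where
  G_{ij} = <φ_i, φ_j> and b_i = <f, φ_i>, with φ_0 = 1, φ_1 = x, φ_2 = x^2.
G =
  [2, 0, 2/3]
  [0, 2/3, 0]
  [2/3, 0, 2/5],
b = (14/3, -16/5, 6/5).
Solving gives a_0 = 3, a_1 = -24/5, a_2 = -2, so
  g(x) = -2*x^2 - 24*x/5 + 3.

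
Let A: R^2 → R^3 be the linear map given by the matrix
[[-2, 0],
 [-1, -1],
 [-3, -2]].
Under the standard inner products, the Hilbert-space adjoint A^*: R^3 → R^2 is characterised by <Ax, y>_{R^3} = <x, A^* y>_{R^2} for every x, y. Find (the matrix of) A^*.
A^* = A^T =
[[-2, -1, -3],
 [0, -1, -2]]

For real matrices with standard dot products, the defining identity <Ax, y> = <x, A^* y> gives (Ax)^T y = x^T (A^*) y, i.e. x^T A^T y = x^T (A^*) y. Since this holds for all x, y, we must have A^* = A^T. Therefore
A^* =
[[-2, -1, -3],
 [0, -1, -2]].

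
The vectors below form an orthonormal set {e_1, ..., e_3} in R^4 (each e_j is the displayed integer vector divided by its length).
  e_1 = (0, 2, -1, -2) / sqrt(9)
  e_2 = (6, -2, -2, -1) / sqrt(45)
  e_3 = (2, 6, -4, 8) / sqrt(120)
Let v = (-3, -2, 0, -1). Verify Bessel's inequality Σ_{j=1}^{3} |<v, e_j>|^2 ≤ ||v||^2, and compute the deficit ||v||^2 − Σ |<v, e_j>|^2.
Σ |<v, e_j>|^2 = 59/6; ||v||^2 = 14; deficit = 25/6

Write each e_j = u_j / sqrt(<u_j, u_j>) where u_j is the displayed integer vector. Then <v, e_j> = <v, u_j> / sqrt(<u_j, u_j>), so |<v, e_j>|^2 = <v, u_j>^2 / <u_j, u_j>.
Coefficients: <v, e_1> = -2/sqrt(9), <v, e_2> = -13/sqrt(45), <v, e_3> = -26/sqrt(120).
Square and sum: Σ |<v, e_j>|^2 = 59/6.
Compute ||v||^2 = v·v = 14.
Deficit = 14 − 59/6 = 25/6 ≥ 0, confirming Bessel's inequality. (The deficit equals ||v − Σ <v,e_j> e_j||^2, the squared distance from v to span{e_j}.)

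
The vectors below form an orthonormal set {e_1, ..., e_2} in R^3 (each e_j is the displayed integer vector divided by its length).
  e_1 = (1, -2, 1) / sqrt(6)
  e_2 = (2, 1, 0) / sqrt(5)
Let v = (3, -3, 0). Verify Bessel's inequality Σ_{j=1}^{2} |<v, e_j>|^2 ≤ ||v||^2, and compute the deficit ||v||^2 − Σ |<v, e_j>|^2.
Σ |<v, e_j>|^2 = 153/10; ||v||^2 = 18; deficit = 27/10

Write each e_j = u_j / sqrt(<u_j, u_j>) where u_j is the displayed integer vector. Then <v, e_j> = <v, u_j> / sqrt(<u_j, u_j>), so |<v, e_j>|^2 = <v, u_j>^2 / <u_j, u_j>.
Coefficients: <v, e_1> = 9/sqrt(6), <v, e_2> = 3/sqrt(5).
Square and sum: Σ |<v, e_j>|^2 = 153/10.
Compute ||v||^2 = v·v = 18.
Deficit = 18 − 153/10 = 27/10 ≥ 0, confirming Bessel's inequality. (The deficit equals ||v − Σ <v,e_j> e_j||^2, the squared distance from v to span{e_j}.)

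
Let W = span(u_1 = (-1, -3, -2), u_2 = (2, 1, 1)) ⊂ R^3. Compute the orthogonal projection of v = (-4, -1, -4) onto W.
proj_W(v) = (-153/35, -74/35, -15/7)

Set up U = [u_1 | ... | u_2] ∈ R^(3×2). The projector onto W = col(U) is P = U (U^T U)^(-1) U^T.
Compute U^T U =
  [14, -7]
  [-7, 6],
and U^T v = (15, -13).
Solve U^T U · c = U^T v for the coefficients: c = (-1/35, -11/5). The projection is proj_W(v) = U c.
Check: (v - proj_W(v)) · u_1 = 0  (should be 0).
Check: (v - proj_W(v)) · u_2 = 0  (should be 0).
Result: proj_W(v) = (-153/35, -74/35, -15/7).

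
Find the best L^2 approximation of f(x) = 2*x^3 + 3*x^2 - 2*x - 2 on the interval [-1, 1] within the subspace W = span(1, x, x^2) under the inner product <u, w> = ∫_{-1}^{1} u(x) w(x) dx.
g(x) = 3*x^2 - 4*x/5 - 2

The best approximation g ∈ W is the orthogonal projection of f onto W. Writing g = a_0 + a_1 x + a_2 x^2, the coefficients solve the normal equations G · a = b where
  G_{ij} = <φ_i, φ_j> and b_i = <f, φ_i>, with φ_0 = 1, φ_1 = x, φ_2 = x^2.
G =
  [2, 0, 2/3]
  [0, 2/3, 0]
  [2/3, 0, 2/5],
b = (-2, -8/15, -2/15).
Solving gives a_0 = -2, a_1 = -4/5, a_2 = 3, so
  g(x) = 3*x^2 - 4*x/5 - 2.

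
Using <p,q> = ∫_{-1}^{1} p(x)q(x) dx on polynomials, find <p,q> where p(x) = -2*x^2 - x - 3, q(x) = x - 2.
<p,q> = 14

Expand the product: p(x)·q(x) = -2*x^3 + 3*x^2 - x + 6.
∫_{-1}^{1} of each monomial x^k gives [2/(k+1) if k even, 0 if k odd]. Integrating term-by-term (or equivalently evaluating the antiderivative F(x) = -x^4/2 + x^3 - x^2/2 + 6*x at the endpoints):
  F(1) − F(−1) = 6 − (-8) = 14.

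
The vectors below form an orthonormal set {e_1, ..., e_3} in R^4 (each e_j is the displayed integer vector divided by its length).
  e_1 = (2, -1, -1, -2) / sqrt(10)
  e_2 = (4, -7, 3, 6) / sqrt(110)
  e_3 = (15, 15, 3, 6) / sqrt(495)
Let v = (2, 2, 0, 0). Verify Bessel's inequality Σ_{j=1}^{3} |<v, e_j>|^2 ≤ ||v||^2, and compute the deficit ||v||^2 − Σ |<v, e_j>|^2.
Σ |<v, e_j>|^2 = 8; ||v||^2 = 8; deficit = 0

Write each e_j = u_j / sqrt(<u_j, u_j>) where u_j is the displayed integer vector. Then <v, e_j> = <v, u_j> / sqrt(<u_j, u_j>), so |<v, e_j>|^2 = <v, u_j>^2 / <u_j, u_j>.
Coefficients: <v, e_1> = 2/sqrt(10), <v, e_2> = -6/sqrt(110), <v, e_3> = 60/sqrt(495).
Square and sum: Σ |<v, e_j>|^2 = 8.
Compute ||v||^2 = v·v = 8.
Deficit = 8 − 8 = 0 ≥ 0, confirming Bessel's inequality. (The deficit equals ||v − Σ <v,e_j> e_j||^2, the squared distance from v to span{e_j}.)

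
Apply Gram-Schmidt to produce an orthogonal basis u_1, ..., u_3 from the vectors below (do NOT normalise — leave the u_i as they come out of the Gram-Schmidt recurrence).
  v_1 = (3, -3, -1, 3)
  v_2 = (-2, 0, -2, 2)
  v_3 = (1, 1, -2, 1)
Orthogonal basis:
  u_1 = (3, -3, -1, 3)
  u_2 = (-31/14, 3/14, -27/14, 25/14)
  u_3 = (95/83, 122/83, -102/83, -7/83)

Apply the Gram-Schmidt recurrence
  u_1 = v_1
  u_i = v_i − Σ_{j<i} ((v_i · u_j) / (u_j · u_j)) · u_j.

Step by step this gives:
  u_1 = (3, -3, -1, 3)
  u_2 = (-31/14, 3/14, -27/14, 25/14)
  u_3 = (95/83, 122/83, -102/83, -7/83)

Orthogonality check:
  u_2 · u_1 = 0 (should be 0)
  u_3 · u_1 = 0 (should be 0)
  u_3 · u_2 = 0 (should be 0)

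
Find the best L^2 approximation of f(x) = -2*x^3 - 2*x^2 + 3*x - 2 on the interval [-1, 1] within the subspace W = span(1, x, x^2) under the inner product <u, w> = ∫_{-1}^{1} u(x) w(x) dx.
g(x) = -2*x^2 + 9*x/5 - 2

The best approximation g ∈ W is the orthogonal projection of f onto W. Writing g = a_0 + a_1 x + a_2 x^2, the coefficients solve the normal equations G · a = b where
  G_{ij} = <φ_i, φ_j> and b_i = <f, φ_i>, with φ_0 = 1, φ_1 = x, φ_2 = x^2.
G =
  [2, 0, 2/3]
  [0, 2/3, 0]
  [2/3, 0, 2/5],
b = (-16/3, 6/5, -32/15).
Solving gives a_0 = -2, a_1 = 9/5, a_2 = -2, so
  g(x) = -2*x^2 + 9*x/5 - 2.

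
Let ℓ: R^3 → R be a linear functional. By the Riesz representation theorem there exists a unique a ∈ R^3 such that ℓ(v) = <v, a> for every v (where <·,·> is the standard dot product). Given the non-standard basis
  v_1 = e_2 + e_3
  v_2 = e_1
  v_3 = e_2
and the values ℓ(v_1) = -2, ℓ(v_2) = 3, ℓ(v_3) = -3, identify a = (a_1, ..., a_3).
a = (3, -3, 1)

Write a = (a_1, ..., a_3) in the standard basis. For each basis vector v_i, ℓ(v_i) = <v_i, a> is a linear equation in the a_j's. Collect the n equations into a matrix system V a = ℓ, where row i of V is v_i (expressed in the standard basis). Since V is invertible (lower-triangular with 1s on the diagonal, up to permutation), solve by back-substitution:
  V =
[[0, 1, 1],
 [1, 0, 0],
 [0, 1, 0]]
  V a = (-2, 3, -3)
Solving gives a = (3, -3, 1).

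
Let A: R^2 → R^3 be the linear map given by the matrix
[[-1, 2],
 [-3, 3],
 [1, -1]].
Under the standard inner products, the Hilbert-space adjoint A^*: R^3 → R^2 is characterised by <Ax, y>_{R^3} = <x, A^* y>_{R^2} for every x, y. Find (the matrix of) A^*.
A^* = A^T =
[[-1, -3, 1],
 [2, 3, -1]]

For real matrices with standard dot products, the defining identity <Ax, y> = <x, A^* y> gives (Ax)^T y = x^T (A^*) y, i.e. x^T A^T y = x^T (A^*) y. Since this holds for all x, y, we must have A^* = A^T. Therefore
A^* =
[[-1, -3, 1],
 [2, 3, -1]].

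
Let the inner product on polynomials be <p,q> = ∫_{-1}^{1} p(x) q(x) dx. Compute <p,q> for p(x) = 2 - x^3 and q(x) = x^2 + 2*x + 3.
<p,q> = 188/15

Expand the product: p(x)·q(x) = -x^5 - 2*x^4 - 3*x^3 + 2*x^2 + 4*x + 6.
∫_{-1}^{1} of each monomial x^k gives [2/(k+1) if k even, 0 if k odd]. Integrating term-by-term (or equivalently evaluating the antiderivative F(x) = -x^6/6 - 2*x^5/5 - 3*x^4/4 + 2*x^3/3 + 2*x^2 + 6*x at the endpoints):
  F(1) − F(−1) = 147/20 − (-311/60) = 188/15.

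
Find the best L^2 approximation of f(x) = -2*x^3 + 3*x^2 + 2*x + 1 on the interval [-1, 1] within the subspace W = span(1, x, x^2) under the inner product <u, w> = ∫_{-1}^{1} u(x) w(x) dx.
g(x) = 3*x^2 + 4*x/5 + 1

The best approximation g ∈ W is the orthogonal projection of f onto W. Writing g = a_0 + a_1 x + a_2 x^2, the coefficients solve the normal equations G · a = b where
  G_{ij} = <φ_i, φ_j> and b_i = <f, φ_i>, with φ_0 = 1, φ_1 = x, φ_2 = x^2.
G =
  [2, 0, 2/3]
  [0, 2/3, 0]
  [2/3, 0, 2/5],
b = (4, 8/15, 28/15).
Solving gives a_0 = 1, a_1 = 4/5, a_2 = 3, so
  g(x) = 3*x^2 + 4*x/5 + 1.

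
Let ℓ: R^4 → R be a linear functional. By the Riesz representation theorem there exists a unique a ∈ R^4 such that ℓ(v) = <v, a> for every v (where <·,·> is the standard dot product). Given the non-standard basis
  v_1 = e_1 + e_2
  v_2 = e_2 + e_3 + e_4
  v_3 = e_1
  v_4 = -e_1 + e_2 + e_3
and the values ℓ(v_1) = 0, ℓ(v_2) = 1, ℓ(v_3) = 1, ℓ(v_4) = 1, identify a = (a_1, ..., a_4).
a = (1, -1, 3, -1)

Write a = (a_1, ..., a_4) in the standard basis. For each basis vector v_i, ℓ(v_i) = <v_i, a> is a linear equation in the a_j's. Collect the n equations into a matrix system V a = ℓ, where row i of V is v_i (expressed in the standard basis). Since V is invertible (lower-triangular with 1s on the diagonal, up to permutation), solve by back-substitution:
  V =
[[1, 1, 0, 0],
 [0, 1, 1, 1],
 [1, 0, 0, 0],
 [-1, 1, 1, 0]]
  V a = (0, 1, 1, 1)
Solving gives a = (1, -1, 3, -1).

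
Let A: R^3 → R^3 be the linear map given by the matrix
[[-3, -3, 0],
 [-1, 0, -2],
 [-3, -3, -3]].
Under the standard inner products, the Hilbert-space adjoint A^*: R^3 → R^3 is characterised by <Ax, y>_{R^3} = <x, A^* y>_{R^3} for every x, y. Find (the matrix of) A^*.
A^* = A^T =
[[-3, -1, -3],
 [-3, 0, -3],
 [0, -2, -3]]

For real matrices with standard dot products, the defining identity <Ax, y> = <x, A^* y> gives (Ax)^T y = x^T (A^*) y, i.e. x^T A^T y = x^T (A^*) y. Since this holds for all x, y, we must have A^* = A^T. Therefore
A^* =
[[-3, -1, -3],
 [-3, 0, -3],
 [0, -2, -3]].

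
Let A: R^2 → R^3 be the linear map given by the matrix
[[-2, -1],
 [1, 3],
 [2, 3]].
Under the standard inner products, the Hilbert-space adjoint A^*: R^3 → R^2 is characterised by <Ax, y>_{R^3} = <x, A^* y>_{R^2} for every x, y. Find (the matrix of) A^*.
A^* = A^T =
[[-2, 1, 2],
 [-1, 3, 3]]

For real matrices with standard dot products, the defining identity <Ax, y> = <x, A^* y> gives (Ax)^T y = x^T (A^*) y, i.e. x^T A^T y = x^T (A^*) y. Since this holds for all x, y, we must have A^* = A^T. Therefore
A^* =
[[-2, 1, 2],
 [-1, 3, 3]].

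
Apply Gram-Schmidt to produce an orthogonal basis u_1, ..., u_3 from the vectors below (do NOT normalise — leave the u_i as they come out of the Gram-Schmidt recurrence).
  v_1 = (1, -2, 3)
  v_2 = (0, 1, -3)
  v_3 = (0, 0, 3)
Orthogonal basis:
  u_1 = (1, -2, 3)
  u_2 = (11/14, -4/7, -9/14)
  u_3 = (9/19, 9/19, 3/19)

Apply the Gram-Schmidt recurrence
  u_1 = v_1
  u_i = v_i − Σ_{j<i} ((v_i · u_j) / (u_j · u_j)) · u_j.

Step by step this gives:
  u_1 = (1, -2, 3)
  u_2 = (11/14, -4/7, -9/14)
  u_3 = (9/19, 9/19, 3/19)

Orthogonality check:
  u_2 · u_1 = 0 (should be 0)
  u_3 · u_1 = 0 (should be 0)
  u_3 · u_2 = 0 (should be 0)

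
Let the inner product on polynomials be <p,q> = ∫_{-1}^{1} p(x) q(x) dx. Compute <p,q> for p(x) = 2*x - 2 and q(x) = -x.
<p,q> = -4/3

Expand the product: p(x)·q(x) = -2*x^2 + 2*x.
∫_{-1}^{1} of each monomial x^k gives [2/(k+1) if k even, 0 if k odd]. Integrating term-by-term (or equivalently evaluating the antiderivative F(x) = -2*x^3/3 + x^2 at the endpoints):
  F(1) − F(−1) = 1/3 − (5/3) = -4/3.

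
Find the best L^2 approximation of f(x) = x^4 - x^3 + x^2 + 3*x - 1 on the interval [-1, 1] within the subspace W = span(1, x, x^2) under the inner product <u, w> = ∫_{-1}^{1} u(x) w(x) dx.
g(x) = 13*x^2/7 + 12*x/5 - 38/35

The best approximation g ∈ W is the orthogonal projection of f onto W. Writing g = a_0 + a_1 x + a_2 x^2, the coefficients solve the normal equations G · a = b where
  G_{ij} = <φ_i, φ_j> and b_i = <f, φ_i>, with φ_0 = 1, φ_1 = x, φ_2 = x^2.
G =
  [2, 0, 2/3]
  [0, 2/3, 0]
  [2/3, 0, 2/5],
b = (-14/15, 8/5, 2/105).
Solving gives a_0 = -38/35, a_1 = 12/5, a_2 = 13/7, so
  g(x) = 13*x^2/7 + 12*x/5 - 38/35.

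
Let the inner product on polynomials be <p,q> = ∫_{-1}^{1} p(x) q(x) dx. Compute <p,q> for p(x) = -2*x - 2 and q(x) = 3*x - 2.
<p,q> = 4

Expand the product: p(x)·q(x) = -6*x^2 - 2*x + 4.
∫_{-1}^{1} of each monomial x^k gives [2/(k+1) if k even, 0 if k odd]. Integrating term-by-term (or equivalently evaluating the antiderivative F(x) = -2*x^3 - x^2 + 4*x at the endpoints):
  F(1) − F(−1) = 1 − (-3) = 4.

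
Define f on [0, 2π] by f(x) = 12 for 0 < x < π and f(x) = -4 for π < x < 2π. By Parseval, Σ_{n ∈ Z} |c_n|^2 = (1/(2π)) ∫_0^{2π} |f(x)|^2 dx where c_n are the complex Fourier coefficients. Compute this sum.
Σ |c_n|^2 = 80

Parseval equates the L^2 energy of f (normalised by 1/(2π)) with the ℓ^2 sum of its Fourier coefficients: (1/(2π)) ∫_0^{2π} |f|^2 = Σ |c_n|^2.
Compute the left side: (1/(2π)) [∫_0^π 12^2 dx + ∫_π^{2π} (-4)^2 dx] = (1/(2π)) · (144π + 16π) = (144 + 16)/2 = 80.
So Σ_{n ∈ Z} |c_n|^2 = 80.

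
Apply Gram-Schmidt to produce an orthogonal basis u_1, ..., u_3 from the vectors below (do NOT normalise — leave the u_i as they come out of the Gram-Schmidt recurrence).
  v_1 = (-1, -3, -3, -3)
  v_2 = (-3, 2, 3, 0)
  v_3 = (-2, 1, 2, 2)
Orthogonal basis:
  u_1 = (-1, -3, -3, -3)
  u_2 = (-24/7, 5/7, 12/7, -9/7)
  u_3 = (-3/4, -3/4, -1/4, 5/4)

Apply the Gram-Schmidt recurrence
  u_1 = v_1
  u_i = v_i − Σ_{j<i} ((v_i · u_j) / (u_j · u_j)) · u_j.

Step by step this gives:
  u_1 = (-1, -3, -3, -3)
  u_2 = (-24/7, 5/7, 12/7, -9/7)
  u_3 = (-3/4, -3/4, -1/4, 5/4)

Orthogonality check:
  u_2 · u_1 = 0 (should be 0)
  u_3 · u_1 = 0 (should be 0)
  u_3 · u_2 = 0 (should be 0)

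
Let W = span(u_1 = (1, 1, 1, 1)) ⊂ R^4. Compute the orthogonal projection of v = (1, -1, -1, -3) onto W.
proj_W(v) = (-1, -1, -1, -1)

Set up U = [u_1 | ... | u_1] ∈ R^(4×1). The projector onto W = col(U) is P = U (U^T U)^(-1) U^T.
Compute U^T U =
  [4],
and U^T v = (-4).
Solve U^T U · c = U^T v for the coefficients: c = (-1). The projection is proj_W(v) = U c.
Check: (v - proj_W(v)) · u_1 = 0  (should be 0).
Result: proj_W(v) = (-1, -1, -1, -1).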